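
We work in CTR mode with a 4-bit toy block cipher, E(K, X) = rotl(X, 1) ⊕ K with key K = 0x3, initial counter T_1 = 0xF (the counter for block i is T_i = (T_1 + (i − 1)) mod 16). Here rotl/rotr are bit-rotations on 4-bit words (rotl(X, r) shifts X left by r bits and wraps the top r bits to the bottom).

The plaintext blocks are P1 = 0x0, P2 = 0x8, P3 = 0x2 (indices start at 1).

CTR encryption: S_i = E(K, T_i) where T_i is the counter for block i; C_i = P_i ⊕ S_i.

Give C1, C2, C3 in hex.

C1 = 0xC, C2 = 0xB, C3 = 0x3

C1: T = 0xF, S = E(K, T) = 0xC; 0x0 ⊕ 0xC = 0xC.
C2: T = 0x0, S = E(K, T) = 0x3; 0x8 ⊕ 0x3 = 0xB.
C3: T = 0x1, S = E(K, T) = 0x1; 0x2 ⊕ 0x1 = 0x3.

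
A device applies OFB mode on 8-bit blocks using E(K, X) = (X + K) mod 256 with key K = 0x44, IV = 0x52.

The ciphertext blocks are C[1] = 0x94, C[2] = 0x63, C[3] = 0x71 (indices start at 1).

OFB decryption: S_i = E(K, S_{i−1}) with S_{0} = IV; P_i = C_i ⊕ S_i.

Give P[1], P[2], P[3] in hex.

P[1]: S = E(K, 0x52) = 0x96; 0x94 ⊕ 0x96 = 0x02.
P[2]: S = E(K, 0x96) = 0xDA; 0x63 ⊕ 0xDA = 0xB9.
P[3]: S = E(K, 0xDA) = 0x1E; 0x71 ⊕ 0x1E = 0x6F.

P[1] = 0x02, P[2] = 0xB9, P[3] = 0x6F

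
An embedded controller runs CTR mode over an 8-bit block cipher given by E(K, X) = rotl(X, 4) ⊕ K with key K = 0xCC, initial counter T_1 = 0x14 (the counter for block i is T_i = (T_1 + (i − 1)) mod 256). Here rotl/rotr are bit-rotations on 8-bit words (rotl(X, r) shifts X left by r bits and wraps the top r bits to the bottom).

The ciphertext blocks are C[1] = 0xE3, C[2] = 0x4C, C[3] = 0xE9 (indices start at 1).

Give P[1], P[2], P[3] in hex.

CTR decryption: S_i = E(K, T_i) where T_i is the counter for block i; P_i = C_i ⊕ S_i.
P[1]: T = 0x14, S = E(K, T) = 0x8D; 0xE3 ⊕ 0x8D = 0x6E.
P[2]: T = 0x15, S = E(K, T) = 0x9D; 0x4C ⊕ 0x9D = 0xD1.
P[3]: T = 0x16, S = E(K, T) = 0xAD; 0xE9 ⊕ 0xAD = 0x44.

P[1] = 0x6E, P[2] = 0xD1, P[3] = 0x44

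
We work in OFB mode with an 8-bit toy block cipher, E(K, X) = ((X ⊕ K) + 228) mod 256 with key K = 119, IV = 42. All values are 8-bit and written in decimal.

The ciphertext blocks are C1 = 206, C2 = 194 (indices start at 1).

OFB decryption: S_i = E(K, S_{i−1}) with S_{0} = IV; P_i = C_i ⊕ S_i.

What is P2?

P1: S = E(K, 42) = 65; 206 ⊕ 65 = 143.
P2: S = E(K, 65) = 26; 194 ⊕ 26 = 216.

P2 = 216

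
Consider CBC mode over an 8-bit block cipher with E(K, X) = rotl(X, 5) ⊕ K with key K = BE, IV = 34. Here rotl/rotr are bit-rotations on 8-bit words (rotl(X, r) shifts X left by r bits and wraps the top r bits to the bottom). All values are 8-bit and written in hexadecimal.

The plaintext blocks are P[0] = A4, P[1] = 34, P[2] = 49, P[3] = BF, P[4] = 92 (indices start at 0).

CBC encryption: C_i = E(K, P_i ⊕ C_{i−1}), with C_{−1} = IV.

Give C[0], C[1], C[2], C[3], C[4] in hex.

C[0] = AC, C[1] = AD, C[2] = 22, C[3] = 0D, C[4] = 4D

C[0]: P[0] ⊕ 34 = 90; E(K, 90) = AC.
C[1]: P[1] ⊕ AC = 98; E(K, 98) = AD.
C[2]: P[2] ⊕ AD = E4; E(K, E4) = 22.
C[3]: P[3] ⊕ 22 = 9D; E(K, 9D) = 0D.
C[4]: P[4] ⊕ 0D = 9F; E(K, 9F) = 4D.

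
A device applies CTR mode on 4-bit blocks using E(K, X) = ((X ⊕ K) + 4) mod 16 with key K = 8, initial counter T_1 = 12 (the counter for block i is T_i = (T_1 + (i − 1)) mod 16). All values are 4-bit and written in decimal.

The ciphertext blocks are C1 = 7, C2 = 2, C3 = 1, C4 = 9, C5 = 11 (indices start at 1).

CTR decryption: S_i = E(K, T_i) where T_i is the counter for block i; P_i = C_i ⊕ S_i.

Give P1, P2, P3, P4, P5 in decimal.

P1 = 15, P2 = 11, P3 = 11, P4 = 2, P5 = 7

P1: T = 12, S = E(K, T) = 8; 7 ⊕ 8 = 15.
P2: T = 13, S = E(K, T) = 9; 2 ⊕ 9 = 11.
P3: T = 14, S = E(K, T) = 10; 1 ⊕ 10 = 11.
P4: T = 15, S = E(K, T) = 11; 9 ⊕ 11 = 2.
P5: T = 0, S = E(K, T) = 12; 11 ⊕ 12 = 7.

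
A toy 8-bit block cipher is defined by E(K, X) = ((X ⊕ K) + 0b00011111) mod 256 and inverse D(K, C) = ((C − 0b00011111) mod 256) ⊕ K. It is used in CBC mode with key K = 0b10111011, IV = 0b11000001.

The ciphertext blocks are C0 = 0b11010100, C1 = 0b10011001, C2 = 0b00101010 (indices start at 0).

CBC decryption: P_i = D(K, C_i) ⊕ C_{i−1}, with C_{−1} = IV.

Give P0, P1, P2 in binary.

P0 = 0b11001111, P1 = 0b00010101, P2 = 0b00101001

P0: D(K, 0b11010100) = 0b00001110; 0b00001110 ⊕ 0b11000001 = 0b11001111.
P1: D(K, 0b10011001) = 0b11000001; 0b11000001 ⊕ 0b11010100 = 0b00010101.
P2: D(K, 0b00101010) = 0b10110000; 0b10110000 ⊕ 0b10011001 = 0b00101001.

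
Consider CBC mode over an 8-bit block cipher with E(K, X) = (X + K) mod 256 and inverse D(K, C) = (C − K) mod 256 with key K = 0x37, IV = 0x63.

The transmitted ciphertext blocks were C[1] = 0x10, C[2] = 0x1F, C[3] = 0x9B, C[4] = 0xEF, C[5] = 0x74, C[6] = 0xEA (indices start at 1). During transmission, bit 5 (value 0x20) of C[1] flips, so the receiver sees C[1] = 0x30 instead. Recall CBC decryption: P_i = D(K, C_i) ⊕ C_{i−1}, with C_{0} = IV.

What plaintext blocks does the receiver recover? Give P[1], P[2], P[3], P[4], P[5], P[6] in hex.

P[1] = 0x9A, P[2] = 0xD8, P[3] = 0x7B, P[4] = 0x23, P[5] = 0xD2, P[6] = 0xC7

Only C[1] changed, to 0x30. In CBC, a change in C_i garbles P_i and flips the same bit in P_{i+1}. Decrypting the received ciphertext:
P[1]: D(K, 0x30) = 0xF9; 0xF9 ⊕ 0x63 = 0x9A.
P[2]: D(K, 0x1F) = 0xE8; 0xE8 ⊕ 0x30 = 0xD8.
P[3]: D(K, 0x9B) = 0x64; 0x64 ⊕ 0x1F = 0x7B.
P[4]: D(K, 0xEF) = 0xB8; 0xB8 ⊕ 0x9B = 0x23.
P[5]: D(K, 0x74) = 0x3D; 0x3D ⊕ 0xEF = 0xD2.
P[6]: D(K, 0xEA) = 0xB3; 0xB3 ⊕ 0x74 = 0xC7.
Blocks that differ from the original plaintext: P[1], P[2].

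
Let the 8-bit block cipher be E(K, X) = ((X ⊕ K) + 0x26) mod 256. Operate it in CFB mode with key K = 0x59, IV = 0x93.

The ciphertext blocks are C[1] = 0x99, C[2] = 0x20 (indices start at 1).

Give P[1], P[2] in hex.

P[1] = 0x69, P[2] = 0xC6

CFB decryption: P_i = C_i ⊕ E(K, C_{i−1}), with C_{0} = IV.
P[1]: E(K, 0x93) = 0xF0; 0x99 ⊕ 0xF0 = 0x69.
P[2]: E(K, 0x99) = 0xE6; 0x20 ⊕ 0xE6 = 0xC6.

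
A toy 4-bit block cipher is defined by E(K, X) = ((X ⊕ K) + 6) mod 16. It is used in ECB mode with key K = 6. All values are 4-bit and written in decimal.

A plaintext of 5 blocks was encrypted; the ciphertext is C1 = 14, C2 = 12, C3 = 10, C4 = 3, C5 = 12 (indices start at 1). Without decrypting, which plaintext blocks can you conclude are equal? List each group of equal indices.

ECB encrypts each block independently with the same key, so equal ciphertext blocks imply equal plaintext blocks.
C2 = C5 = 12, so P2 = P5.

P2 = P5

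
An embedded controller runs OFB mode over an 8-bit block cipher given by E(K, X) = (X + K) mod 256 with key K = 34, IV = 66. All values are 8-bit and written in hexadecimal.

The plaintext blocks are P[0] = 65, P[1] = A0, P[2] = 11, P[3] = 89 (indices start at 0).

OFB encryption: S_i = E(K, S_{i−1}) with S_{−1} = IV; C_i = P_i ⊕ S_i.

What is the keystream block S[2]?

C[0]: S = E(K, 66) = 9A; 65 ⊕ 9A = FF.
C[1]: S = E(K, 9A) = CE; A0 ⊕ CE = 6E.
C[2]: S = E(K, CE) = 02; 11 ⊕ 02 = 13.
So S[2] = 02.

02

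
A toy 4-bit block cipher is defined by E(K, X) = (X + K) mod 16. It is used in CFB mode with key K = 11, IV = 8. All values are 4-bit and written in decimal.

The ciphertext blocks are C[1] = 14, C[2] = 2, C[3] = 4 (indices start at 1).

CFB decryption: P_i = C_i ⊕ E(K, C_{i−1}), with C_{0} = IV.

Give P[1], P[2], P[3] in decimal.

P[1]: E(K, 8) = 3; 14 ⊕ 3 = 13.
P[2]: E(K, 14) = 9; 2 ⊕ 9 = 11.
P[3]: E(K, 2) = 13; 4 ⊕ 13 = 9.

P[1] = 13, P[2] = 11, P[3] = 9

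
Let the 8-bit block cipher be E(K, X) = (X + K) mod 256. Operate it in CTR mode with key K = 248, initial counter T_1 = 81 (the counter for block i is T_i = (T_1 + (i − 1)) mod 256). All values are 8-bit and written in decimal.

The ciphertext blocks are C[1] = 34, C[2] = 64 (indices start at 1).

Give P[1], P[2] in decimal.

CTR decryption: S_i = E(K, T_i) where T_i is the counter for block i; P_i = C_i ⊕ S_i.
P[1]: T = 81, S = E(K, T) = 73; 34 ⊕ 73 = 107.
P[2]: T = 82, S = E(K, T) = 74; 64 ⊕ 74 = 10.

P[1] = 107, P[2] = 10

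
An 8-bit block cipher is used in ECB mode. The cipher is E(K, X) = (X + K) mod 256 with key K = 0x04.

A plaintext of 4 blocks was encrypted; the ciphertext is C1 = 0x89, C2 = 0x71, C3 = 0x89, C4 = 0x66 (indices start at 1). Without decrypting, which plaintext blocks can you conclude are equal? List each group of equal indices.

ECB encrypts each block independently with the same key, so equal ciphertext blocks imply equal plaintext blocks.
C1 = C3 = 0x89, so P1 = P3.

P1 = P3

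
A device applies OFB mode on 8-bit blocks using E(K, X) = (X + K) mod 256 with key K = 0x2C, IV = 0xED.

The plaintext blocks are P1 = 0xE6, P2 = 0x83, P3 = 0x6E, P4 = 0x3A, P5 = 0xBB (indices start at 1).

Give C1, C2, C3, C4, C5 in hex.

C1 = 0xFF, C2 = 0xC6, C3 = 0x1F, C4 = 0xA7, C5 = 0x72

OFB encryption: S_i = E(K, S_{i−1}) with S_{0} = IV; C_i = P_i ⊕ S_i.
C1: S = E(K, 0xED) = 0x19; 0xE6 ⊕ 0x19 = 0xFF.
C2: S = E(K, 0x19) = 0x45; 0x83 ⊕ 0x45 = 0xC6.
C3: S = E(K, 0x45) = 0x71; 0x6E ⊕ 0x71 = 0x1F.
C4: S = E(K, 0x71) = 0x9D; 0x3A ⊕ 0x9D = 0xA7.
C5: S = E(K, 0x9D) = 0xC9; 0xBB ⊕ 0xC9 = 0x72.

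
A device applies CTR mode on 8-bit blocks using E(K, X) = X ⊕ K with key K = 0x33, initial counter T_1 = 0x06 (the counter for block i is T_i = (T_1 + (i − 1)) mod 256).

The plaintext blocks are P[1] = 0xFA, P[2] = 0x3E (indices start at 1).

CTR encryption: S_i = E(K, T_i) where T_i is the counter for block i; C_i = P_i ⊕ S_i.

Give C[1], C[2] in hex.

C[1] = 0xCF, C[2] = 0x0A

C[1]: T = 0x06, S = E(K, T) = 0x35; 0xFA ⊕ 0x35 = 0xCF.
C[2]: T = 0x07, S = E(K, T) = 0x34; 0x3E ⊕ 0x34 = 0x0A.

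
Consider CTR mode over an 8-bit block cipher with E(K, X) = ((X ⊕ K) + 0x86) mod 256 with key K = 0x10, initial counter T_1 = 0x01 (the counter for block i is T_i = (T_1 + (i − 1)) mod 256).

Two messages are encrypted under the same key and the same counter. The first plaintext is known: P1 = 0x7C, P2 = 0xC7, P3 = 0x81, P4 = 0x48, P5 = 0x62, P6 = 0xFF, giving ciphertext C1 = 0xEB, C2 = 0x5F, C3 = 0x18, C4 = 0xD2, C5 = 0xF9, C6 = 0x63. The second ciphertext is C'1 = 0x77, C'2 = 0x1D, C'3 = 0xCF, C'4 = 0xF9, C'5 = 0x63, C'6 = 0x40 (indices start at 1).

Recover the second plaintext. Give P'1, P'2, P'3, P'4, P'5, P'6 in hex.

In CTR with a reused counter, both messages share the same keystream S_i, so C_i ⊕ C'_i = P_i ⊕ P'_i and thus P'_i = P_i ⊕ C_i ⊕ C'_i.
P'1: 0x7C ⊕ 0xEB ⊕ 0x77 = 0xE0.
P'2: 0xC7 ⊕ 0x5F ⊕ 0x1D = 0x85.
P'3: 0x81 ⊕ 0x18 ⊕ 0xCF = 0x56.
P'4: 0x48 ⊕ 0xD2 ⊕ 0xF9 = 0x63.
P'5: 0x62 ⊕ 0xF9 ⊕ 0x63 = 0xF8.
P'6: 0xFF ⊕ 0x63 ⊕ 0x40 = 0xDC.

P'1 = 0xE0, P'2 = 0x85, P'3 = 0x56, P'4 = 0x63, P'5 = 0xF8, P'6 = 0xDC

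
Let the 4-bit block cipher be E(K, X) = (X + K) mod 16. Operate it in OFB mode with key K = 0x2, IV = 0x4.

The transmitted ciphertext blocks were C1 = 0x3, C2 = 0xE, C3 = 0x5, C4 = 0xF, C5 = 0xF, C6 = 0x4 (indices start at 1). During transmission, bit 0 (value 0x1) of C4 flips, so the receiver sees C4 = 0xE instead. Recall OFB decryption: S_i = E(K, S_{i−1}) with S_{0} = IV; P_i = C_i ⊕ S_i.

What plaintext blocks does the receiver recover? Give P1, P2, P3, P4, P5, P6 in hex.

P1 = 0x5, P2 = 0x6, P3 = 0xF, P4 = 0x2, P5 = 0x1, P6 = 0x4

Only C4 changed, to 0xE. In OFB, a change in C_i flips the same bit in P_i only; the keystream is unaffected. Decrypting the received ciphertext:
P1: S = E(K, 0x4) = 0x6; 0x3 ⊕ 0x6 = 0x5.
P2: S = E(K, 0x6) = 0x8; 0xE ⊕ 0x8 = 0x6.
P3: S = E(K, 0x8) = 0xA; 0x5 ⊕ 0xA = 0xF.
P4: S = E(K, 0xA) = 0xC; 0xE ⊕ 0xC = 0x2.
P5: S = E(K, 0xC) = 0xE; 0xF ⊕ 0xE = 0x1.
P6: S = E(K, 0xE) = 0x0; 0x4 ⊕ 0x0 = 0x4.
Blocks that differ from the original plaintext: P4.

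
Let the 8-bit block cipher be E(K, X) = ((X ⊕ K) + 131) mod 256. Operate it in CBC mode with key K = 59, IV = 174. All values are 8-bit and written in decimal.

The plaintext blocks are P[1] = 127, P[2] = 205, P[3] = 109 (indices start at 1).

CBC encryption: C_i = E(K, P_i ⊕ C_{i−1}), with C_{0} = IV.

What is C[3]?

C[3] = 203

C[1]: P[1] ⊕ 174 = 209; E(K, 209) = 109.
C[2]: P[2] ⊕ 109 = 160; E(K, 160) = 30.
C[3]: P[3] ⊕ 30 = 115; E(K, 115) = 203.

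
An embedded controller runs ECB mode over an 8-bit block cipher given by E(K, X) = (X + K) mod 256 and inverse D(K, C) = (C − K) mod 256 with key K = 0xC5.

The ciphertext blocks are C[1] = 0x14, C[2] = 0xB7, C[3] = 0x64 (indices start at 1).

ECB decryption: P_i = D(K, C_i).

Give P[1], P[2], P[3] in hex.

P[1]: D(K, 0x14) = 0x4F.
P[2]: D(K, 0xB7) = 0xF2.
P[3]: D(K, 0x64) = 0x9F.

P[1] = 0x4F, P[2] = 0xF2, P[3] = 0x9F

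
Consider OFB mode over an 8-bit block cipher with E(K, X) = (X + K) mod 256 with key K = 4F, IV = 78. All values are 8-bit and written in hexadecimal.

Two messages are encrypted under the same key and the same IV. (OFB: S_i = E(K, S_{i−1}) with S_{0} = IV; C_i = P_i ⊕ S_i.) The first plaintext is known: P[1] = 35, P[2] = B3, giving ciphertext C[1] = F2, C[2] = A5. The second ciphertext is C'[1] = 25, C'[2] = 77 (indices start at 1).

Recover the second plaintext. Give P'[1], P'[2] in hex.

P'[1] = E2, P'[2] = 61

In OFB with a reused IV, both messages share the same keystream S_i, so C_i ⊕ C'_i = P_i ⊕ P'_i and thus P'_i = P_i ⊕ C_i ⊕ C'_i.
P'[1]: 35 ⊕ F2 ⊕ 25 = E2.
P'[2]: B3 ⊕ A5 ⊕ 77 = 61.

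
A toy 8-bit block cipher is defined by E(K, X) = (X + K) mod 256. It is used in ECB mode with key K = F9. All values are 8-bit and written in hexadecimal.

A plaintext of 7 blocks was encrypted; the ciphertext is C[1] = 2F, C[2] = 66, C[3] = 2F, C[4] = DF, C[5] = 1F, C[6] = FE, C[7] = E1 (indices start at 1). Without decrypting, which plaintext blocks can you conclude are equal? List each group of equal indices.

P[1] = P[3]

ECB encrypts each block independently with the same key, so equal ciphertext blocks imply equal plaintext blocks.
C[1] = C[3] = 2F, so P[1] = P[3].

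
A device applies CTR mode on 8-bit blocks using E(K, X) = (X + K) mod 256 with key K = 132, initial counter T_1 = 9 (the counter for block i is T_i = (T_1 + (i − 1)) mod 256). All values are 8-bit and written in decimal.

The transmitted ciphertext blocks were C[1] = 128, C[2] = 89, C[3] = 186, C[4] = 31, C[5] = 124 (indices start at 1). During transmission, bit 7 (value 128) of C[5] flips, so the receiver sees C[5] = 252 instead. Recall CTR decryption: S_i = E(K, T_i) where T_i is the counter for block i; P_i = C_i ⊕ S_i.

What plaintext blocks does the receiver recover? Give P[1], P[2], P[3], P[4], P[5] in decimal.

Only C[5] changed, to 252. In CTR, a change in C_i flips the same bit in P_i only; the keystream is unaffected. Decrypting the received ciphertext:
P[1]: T = 9, S = E(K, T) = 141; 128 ⊕ 141 = 13.
P[2]: T = 10, S = E(K, T) = 142; 89 ⊕ 142 = 215.
P[3]: T = 11, S = E(K, T) = 143; 186 ⊕ 143 = 53.
P[4]: T = 12, S = E(K, T) = 144; 31 ⊕ 144 = 143.
P[5]: T = 13, S = E(K, T) = 145; 252 ⊕ 145 = 109.
Blocks that differ from the original plaintext: P[5].

P[1] = 13, P[2] = 215, P[3] = 53, P[4] = 143, P[5] = 109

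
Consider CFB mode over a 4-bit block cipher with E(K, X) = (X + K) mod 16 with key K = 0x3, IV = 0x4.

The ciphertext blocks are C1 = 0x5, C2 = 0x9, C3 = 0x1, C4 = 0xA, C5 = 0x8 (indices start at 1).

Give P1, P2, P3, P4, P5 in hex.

P1 = 0x2, P2 = 0x1, P3 = 0xD, P4 = 0xE, P5 = 0x5

CFB decryption: P_i = C_i ⊕ E(K, C_{i−1}), with C_{0} = IV.
P1: E(K, 0x4) = 0x7; 0x5 ⊕ 0x7 = 0x2.
P2: E(K, 0x5) = 0x8; 0x9 ⊕ 0x8 = 0x1.
P3: E(K, 0x9) = 0xC; 0x1 ⊕ 0xC = 0xD.
P4: E(K, 0x1) = 0x4; 0xA ⊕ 0x4 = 0xE.
P5: E(K, 0xA) = 0xD; 0x8 ⊕ 0xD = 0x5.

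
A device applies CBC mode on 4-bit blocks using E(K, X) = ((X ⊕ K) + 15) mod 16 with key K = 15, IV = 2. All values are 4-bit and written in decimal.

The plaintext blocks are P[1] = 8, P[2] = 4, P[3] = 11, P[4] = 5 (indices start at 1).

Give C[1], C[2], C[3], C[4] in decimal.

C[1] = 4, C[2] = 14, C[3] = 9, C[4] = 2

CBC encryption: C_i = E(K, P_i ⊕ C_{i−1}), with C_{0} = IV.
C[1]: P[1] ⊕ 2 = 10; E(K, 10) = 4.
C[2]: P[2] ⊕ 4 = 0; E(K, 0) = 14.
C[3]: P[3] ⊕ 14 = 5; E(K, 5) = 9.
C[4]: P[4] ⊕ 9 = 12; E(K, 12) = 2.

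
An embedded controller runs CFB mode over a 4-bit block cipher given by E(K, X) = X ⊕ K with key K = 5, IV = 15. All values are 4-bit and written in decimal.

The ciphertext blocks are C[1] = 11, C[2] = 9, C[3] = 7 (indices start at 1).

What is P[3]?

P[3] = 11

CFB decryption: P_i = C_i ⊕ E(K, C_{i−1}), with C_{0} = IV.
P[3]: E(K, 9) = 12; 7 ⊕ 12 = 11.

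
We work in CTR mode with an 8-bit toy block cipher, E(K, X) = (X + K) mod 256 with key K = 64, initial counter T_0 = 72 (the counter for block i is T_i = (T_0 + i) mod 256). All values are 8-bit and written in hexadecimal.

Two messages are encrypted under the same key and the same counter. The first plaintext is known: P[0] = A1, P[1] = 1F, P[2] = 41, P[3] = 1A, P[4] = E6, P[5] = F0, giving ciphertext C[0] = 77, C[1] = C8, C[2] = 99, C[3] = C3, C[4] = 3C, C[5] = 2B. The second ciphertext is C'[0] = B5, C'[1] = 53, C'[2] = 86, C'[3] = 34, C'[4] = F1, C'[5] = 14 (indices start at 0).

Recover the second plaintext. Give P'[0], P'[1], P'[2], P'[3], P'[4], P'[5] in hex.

P'[0] = 63, P'[1] = 84, P'[2] = 5E, P'[3] = ED, P'[4] = 2B, P'[5] = CF

In CTR with a reused counter, both messages share the same keystream S_i, so C_i ⊕ C'_i = P_i ⊕ P'_i and thus P'_i = P_i ⊕ C_i ⊕ C'_i.
P'[0]: A1 ⊕ 77 ⊕ B5 = 63.
P'[1]: 1F ⊕ C8 ⊕ 53 = 84.
P'[2]: 41 ⊕ 99 ⊕ 86 = 5E.
P'[3]: 1A ⊕ C3 ⊕ 34 = ED.
P'[4]: E6 ⊕ 3C ⊕ F1 = 2B.
P'[5]: F0 ⊕ 2B ⊕ 14 = CF.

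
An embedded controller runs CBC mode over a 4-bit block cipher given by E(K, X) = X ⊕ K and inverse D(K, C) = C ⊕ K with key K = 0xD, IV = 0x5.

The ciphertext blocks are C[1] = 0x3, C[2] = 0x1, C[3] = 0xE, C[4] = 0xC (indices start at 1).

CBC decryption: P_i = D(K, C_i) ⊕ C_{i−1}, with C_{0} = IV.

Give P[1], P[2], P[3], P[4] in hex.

P[1] = 0xB, P[2] = 0xF, P[3] = 0x2, P[4] = 0xF

P[1]: D(K, 0x3) = 0xE; 0xE ⊕ 0x5 = 0xB.
P[2]: D(K, 0x1) = 0xC; 0xC ⊕ 0x3 = 0xF.
P[3]: D(K, 0xE) = 0x3; 0x3 ⊕ 0x1 = 0x2.
P[4]: D(K, 0xC) = 0x1; 0x1 ⊕ 0xE = 0xF.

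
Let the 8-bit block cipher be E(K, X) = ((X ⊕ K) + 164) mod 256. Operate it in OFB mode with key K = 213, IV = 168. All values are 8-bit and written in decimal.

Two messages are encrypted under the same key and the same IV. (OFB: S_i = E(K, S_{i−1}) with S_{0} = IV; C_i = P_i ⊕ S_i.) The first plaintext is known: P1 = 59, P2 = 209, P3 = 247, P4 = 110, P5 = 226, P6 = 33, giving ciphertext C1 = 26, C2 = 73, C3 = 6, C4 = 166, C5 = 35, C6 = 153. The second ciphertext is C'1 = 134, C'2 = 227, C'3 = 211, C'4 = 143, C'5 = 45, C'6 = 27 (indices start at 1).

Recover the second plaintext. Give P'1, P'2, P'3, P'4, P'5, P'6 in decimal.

P'1 = 167, P'2 = 123, P'3 = 34, P'4 = 71, P'5 = 236, P'6 = 163

In OFB with a reused IV, both messages share the same keystream S_i, so C_i ⊕ C'_i = P_i ⊕ P'_i and thus P'_i = P_i ⊕ C_i ⊕ C'_i.
P'1: 59 ⊕ 26 ⊕ 134 = 167.
P'2: 209 ⊕ 73 ⊕ 227 = 123.
P'3: 247 ⊕ 6 ⊕ 211 = 34.
P'4: 110 ⊕ 166 ⊕ 143 = 71.
P'5: 226 ⊕ 35 ⊕ 45 = 236.
P'6: 33 ⊕ 153 ⊕ 27 = 163.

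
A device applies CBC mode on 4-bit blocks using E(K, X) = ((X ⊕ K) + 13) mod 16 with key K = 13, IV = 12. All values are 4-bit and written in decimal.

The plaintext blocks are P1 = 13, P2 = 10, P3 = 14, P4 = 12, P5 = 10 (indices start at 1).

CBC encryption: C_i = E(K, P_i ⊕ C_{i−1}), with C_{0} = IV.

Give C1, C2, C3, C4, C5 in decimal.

C1 = 9, C2 = 11, C3 = 5, C4 = 1, C5 = 3

C1: P1 ⊕ 12 = 1; E(K, 1) = 9.
C2: P2 ⊕ 9 = 3; E(K, 3) = 11.
C3: P3 ⊕ 11 = 5; E(K, 5) = 5.
C4: P4 ⊕ 5 = 9; E(K, 9) = 1.
C5: P5 ⊕ 1 = 11; E(K, 11) = 3.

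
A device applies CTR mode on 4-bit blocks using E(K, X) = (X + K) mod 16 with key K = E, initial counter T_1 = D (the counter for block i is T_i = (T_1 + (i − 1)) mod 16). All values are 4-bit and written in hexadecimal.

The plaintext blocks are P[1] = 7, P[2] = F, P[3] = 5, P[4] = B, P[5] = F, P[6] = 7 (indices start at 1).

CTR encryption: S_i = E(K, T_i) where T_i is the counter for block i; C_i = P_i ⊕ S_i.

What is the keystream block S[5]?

C[1]: T = D, S = E(K, T) = B; 7 ⊕ B = C.
C[2]: T = E, S = E(K, T) = C; F ⊕ C = 3.
C[3]: T = F, S = E(K, T) = D; 5 ⊕ D = 8.
C[4]: T = 0, S = E(K, T) = E; B ⊕ E = 5.
C[5]: T = 1, S = E(K, T) = F; F ⊕ F = 0.
So S[5] = F.

F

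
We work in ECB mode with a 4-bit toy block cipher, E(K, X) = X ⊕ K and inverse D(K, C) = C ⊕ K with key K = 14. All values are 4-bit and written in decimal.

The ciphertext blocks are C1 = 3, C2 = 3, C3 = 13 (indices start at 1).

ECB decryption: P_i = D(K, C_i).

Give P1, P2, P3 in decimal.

P1 = 13, P2 = 13, P3 = 3

P1: D(K, 3) = 13.
P2: D(K, 3) = 13.
P3: D(K, 13) = 3.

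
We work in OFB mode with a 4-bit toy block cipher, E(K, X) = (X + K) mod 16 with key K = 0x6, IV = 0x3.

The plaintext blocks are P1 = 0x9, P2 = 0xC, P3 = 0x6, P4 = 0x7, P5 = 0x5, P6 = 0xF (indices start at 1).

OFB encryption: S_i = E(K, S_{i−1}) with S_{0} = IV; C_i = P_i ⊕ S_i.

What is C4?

C4 = 0xC

C1: S = E(K, 0x3) = 0x9; 0x9 ⊕ 0x9 = 0x0.
C2: S = E(K, 0x9) = 0xF; 0xC ⊕ 0xF = 0x3.
C3: S = E(K, 0xF) = 0x5; 0x6 ⊕ 0x5 = 0x3.
C4: S = E(K, 0x5) = 0xB; 0x7 ⊕ 0xB = 0xC.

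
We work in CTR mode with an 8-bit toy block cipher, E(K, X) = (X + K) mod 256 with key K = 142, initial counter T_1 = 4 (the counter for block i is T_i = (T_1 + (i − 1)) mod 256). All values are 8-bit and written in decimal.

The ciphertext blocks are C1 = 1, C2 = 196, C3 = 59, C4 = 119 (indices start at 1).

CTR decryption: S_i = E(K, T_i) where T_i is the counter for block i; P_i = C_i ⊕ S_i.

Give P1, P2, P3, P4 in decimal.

P1 = 147, P2 = 87, P3 = 175, P4 = 226

P1: T = 4, S = E(K, T) = 146; 1 ⊕ 146 = 147.
P2: T = 5, S = E(K, T) = 147; 196 ⊕ 147 = 87.
P3: T = 6, S = E(K, T) = 148; 59 ⊕ 148 = 175.
P4: T = 7, S = E(K, T) = 149; 119 ⊕ 149 = 226.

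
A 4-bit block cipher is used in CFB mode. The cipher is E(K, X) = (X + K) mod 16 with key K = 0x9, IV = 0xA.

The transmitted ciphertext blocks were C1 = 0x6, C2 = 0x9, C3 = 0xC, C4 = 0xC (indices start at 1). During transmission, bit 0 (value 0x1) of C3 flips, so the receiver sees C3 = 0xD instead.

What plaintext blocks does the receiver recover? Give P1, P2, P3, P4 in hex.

P1 = 0x5, P2 = 0x6, P3 = 0xF, P4 = 0xA

CFB decryption: P_i = C_i ⊕ E(K, C_{i−1}), with C_{0} = IV.
Only C3 changed, to 0xD. In CFB, a change in C_i flips the same bit in P_i and garbles P_{i+1}. Decrypting the received ciphertext:
P1: E(K, 0xA) = 0x3; 0x6 ⊕ 0x3 = 0x5.
P2: E(K, 0x6) = 0xF; 0x9 ⊕ 0xF = 0x6.
P3: E(K, 0x9) = 0x2; 0xD ⊕ 0x2 = 0xF.
P4: E(K, 0xD) = 0x6; 0xC ⊕ 0x6 = 0xA.
Blocks that differ from the original plaintext: P3, P4.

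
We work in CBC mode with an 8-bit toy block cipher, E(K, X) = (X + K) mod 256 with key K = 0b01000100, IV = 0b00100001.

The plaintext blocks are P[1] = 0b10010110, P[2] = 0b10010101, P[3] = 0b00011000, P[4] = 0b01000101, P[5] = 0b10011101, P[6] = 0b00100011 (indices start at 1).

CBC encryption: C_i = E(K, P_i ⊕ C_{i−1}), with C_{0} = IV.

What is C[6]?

C[6] = 0b11011001

C[1]: P[1] ⊕ 0b00100001 = 0b10110111; E(K, 0b10110111) = 0b11111011.
C[2]: P[2] ⊕ 0b11111011 = 0b01101110; E(K, 0b01101110) = 0b10110010.
C[3]: P[3] ⊕ 0b10110010 = 0b10101010; E(K, 0b10101010) = 0b11101110.
C[4]: P[4] ⊕ 0b11101110 = 0b10101011; E(K, 0b10101011) = 0b11101111.
C[5]: P[5] ⊕ 0b11101111 = 0b01110010; E(K, 0b01110010) = 0b10110110.
C[6]: P[6] ⊕ 0b10110110 = 0b10010101; E(K, 0b10010101) = 0b11011001.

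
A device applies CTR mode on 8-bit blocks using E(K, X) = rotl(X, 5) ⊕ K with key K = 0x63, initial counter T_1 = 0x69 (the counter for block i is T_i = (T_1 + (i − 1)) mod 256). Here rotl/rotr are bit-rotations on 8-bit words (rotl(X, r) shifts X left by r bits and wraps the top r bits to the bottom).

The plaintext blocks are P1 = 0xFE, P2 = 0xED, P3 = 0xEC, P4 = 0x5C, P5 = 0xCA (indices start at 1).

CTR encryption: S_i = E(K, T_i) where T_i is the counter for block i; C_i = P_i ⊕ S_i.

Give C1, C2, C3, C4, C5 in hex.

C1 = 0xB0, C2 = 0xC3, C3 = 0xE2, C4 = 0xB2, C5 = 0x04

C1: T = 0x69, S = E(K, T) = 0x4E; 0xFE ⊕ 0x4E = 0xB0.
C2: T = 0x6A, S = E(K, T) = 0x2E; 0xED ⊕ 0x2E = 0xC3.
C3: T = 0x6B, S = E(K, T) = 0x0E; 0xEC ⊕ 0x0E = 0xE2.
C4: T = 0x6C, S = E(K, T) = 0xEE; 0x5C ⊕ 0xEE = 0xB2.
C5: T = 0x6D, S = E(K, T) = 0xCE; 0xCA ⊕ 0xCE = 0x04.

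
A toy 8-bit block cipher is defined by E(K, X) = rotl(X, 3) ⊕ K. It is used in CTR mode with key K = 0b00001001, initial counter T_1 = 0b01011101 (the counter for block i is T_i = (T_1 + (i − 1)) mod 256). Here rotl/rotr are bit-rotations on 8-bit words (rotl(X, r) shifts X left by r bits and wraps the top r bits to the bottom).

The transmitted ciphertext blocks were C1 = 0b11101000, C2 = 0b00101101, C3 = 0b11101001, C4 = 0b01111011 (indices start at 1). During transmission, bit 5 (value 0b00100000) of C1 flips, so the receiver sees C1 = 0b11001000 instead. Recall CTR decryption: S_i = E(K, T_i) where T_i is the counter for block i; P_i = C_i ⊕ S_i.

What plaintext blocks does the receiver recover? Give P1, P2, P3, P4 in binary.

Only C1 changed, to 0b11001000. In CTR, a change in C_i flips the same bit in P_i only; the keystream is unaffected. Decrypting the received ciphertext:
P1: T = 0b01011101, S = E(K, T) = 0b11100011; 0b11001000 ⊕ 0b11100011 = 0b00101011.
P2: T = 0b01011110, S = E(K, T) = 0b11111011; 0b00101101 ⊕ 0b11111011 = 0b11010110.
P3: T = 0b01011111, S = E(K, T) = 0b11110011; 0b11101001 ⊕ 0b11110011 = 0b00011010.
P4: T = 0b01100000, S = E(K, T) = 0b00001010; 0b01111011 ⊕ 0b00001010 = 0b01110001.
Blocks that differ from the original plaintext: P1.

P1 = 0b00101011, P2 = 0b11010110, P3 = 0b00011010, P4 = 0b01110001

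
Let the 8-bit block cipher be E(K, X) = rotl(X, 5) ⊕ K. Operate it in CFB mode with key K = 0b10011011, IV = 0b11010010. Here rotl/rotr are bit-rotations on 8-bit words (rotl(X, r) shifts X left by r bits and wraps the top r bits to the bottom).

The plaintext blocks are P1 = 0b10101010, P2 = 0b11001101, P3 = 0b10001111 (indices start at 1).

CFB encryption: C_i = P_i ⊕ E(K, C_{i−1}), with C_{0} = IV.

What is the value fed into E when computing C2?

0b01101011

C1: E(K, 0b11010010) = 0b11000001; 0b10101010 ⊕ 0b11000001 = 0b01101011.
C2: E(K, 0b01101011) = 0b11110110; 0b11001101 ⊕ 0b11110110 = 0b00111011.
So the input to E for block 2 is 0b01101011.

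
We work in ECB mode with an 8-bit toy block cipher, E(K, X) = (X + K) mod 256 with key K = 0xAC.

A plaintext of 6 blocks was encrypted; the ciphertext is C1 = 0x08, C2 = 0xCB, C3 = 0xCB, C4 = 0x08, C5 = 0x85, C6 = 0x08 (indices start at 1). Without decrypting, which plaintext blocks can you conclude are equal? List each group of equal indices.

P1 = P4 = P6; P2 = P3

ECB encrypts each block independently with the same key, so equal ciphertext blocks imply equal plaintext blocks.
C1 = C4 = C6 = 0x08, so P1 = P4 = P6.
C2 = C3 = 0xCB, so P2 = P3.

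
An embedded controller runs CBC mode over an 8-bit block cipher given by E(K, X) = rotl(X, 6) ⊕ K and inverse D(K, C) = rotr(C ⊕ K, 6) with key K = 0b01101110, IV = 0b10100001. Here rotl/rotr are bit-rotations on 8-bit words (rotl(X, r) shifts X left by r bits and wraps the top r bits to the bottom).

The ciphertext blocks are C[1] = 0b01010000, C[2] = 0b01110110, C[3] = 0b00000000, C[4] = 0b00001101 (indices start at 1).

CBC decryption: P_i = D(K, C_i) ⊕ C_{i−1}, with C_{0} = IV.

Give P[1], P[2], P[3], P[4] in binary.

P[1]: D(K, 0b01010000) = 0b11111000; 0b11111000 ⊕ 0b10100001 = 0b01011001.
P[2]: D(K, 0b01110110) = 0b01100000; 0b01100000 ⊕ 0b01010000 = 0b00110000.
P[3]: D(K, 0b00000000) = 0b10111001; 0b10111001 ⊕ 0b01110110 = 0b11001111.
P[4]: D(K, 0b00001101) = 0b10001101; 0b10001101 ⊕ 0b00000000 = 0b10001101.

P[1] = 0b01011001, P[2] = 0b00110000, P[3] = 0b11001111, P[4] = 0b10001101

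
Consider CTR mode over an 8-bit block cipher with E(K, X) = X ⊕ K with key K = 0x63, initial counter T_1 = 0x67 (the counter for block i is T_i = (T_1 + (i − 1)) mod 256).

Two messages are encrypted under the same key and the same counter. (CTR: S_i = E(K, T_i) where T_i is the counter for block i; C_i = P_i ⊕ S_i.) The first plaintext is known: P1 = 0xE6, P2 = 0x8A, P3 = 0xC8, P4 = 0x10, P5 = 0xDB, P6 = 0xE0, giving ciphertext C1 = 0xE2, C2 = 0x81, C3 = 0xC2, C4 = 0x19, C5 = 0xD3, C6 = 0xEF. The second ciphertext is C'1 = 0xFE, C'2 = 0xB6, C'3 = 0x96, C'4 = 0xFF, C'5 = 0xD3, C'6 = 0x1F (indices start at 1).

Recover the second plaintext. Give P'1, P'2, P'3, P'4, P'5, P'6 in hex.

P'1 = 0xFA, P'2 = 0xBD, P'3 = 0x9C, P'4 = 0xF6, P'5 = 0xDB, P'6 = 0x10

In CTR with a reused counter, both messages share the same keystream S_i, so C_i ⊕ C'_i = P_i ⊕ P'_i and thus P'_i = P_i ⊕ C_i ⊕ C'_i.
P'1: 0xE6 ⊕ 0xE2 ⊕ 0xFE = 0xFA.
P'2: 0x8A ⊕ 0x81 ⊕ 0xB6 = 0xBD.
P'3: 0xC8 ⊕ 0xC2 ⊕ 0x96 = 0x9C.
P'4: 0x10 ⊕ 0x19 ⊕ 0xFF = 0xF6.
P'5: 0xDB ⊕ 0xD3 ⊕ 0xD3 = 0xDB.
P'6: 0xE0 ⊕ 0xEF ⊕ 0x1F = 0x10.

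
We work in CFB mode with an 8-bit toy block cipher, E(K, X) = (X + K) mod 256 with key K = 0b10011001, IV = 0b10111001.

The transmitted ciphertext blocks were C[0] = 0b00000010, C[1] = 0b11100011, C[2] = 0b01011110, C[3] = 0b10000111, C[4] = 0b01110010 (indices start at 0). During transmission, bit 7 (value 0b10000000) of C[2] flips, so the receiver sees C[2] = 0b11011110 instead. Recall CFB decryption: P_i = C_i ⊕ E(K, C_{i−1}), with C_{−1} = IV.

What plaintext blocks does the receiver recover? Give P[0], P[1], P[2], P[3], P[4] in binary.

Only C[2] changed, to 0b11011110. In CFB, a change in C_i flips the same bit in P_i and garbles P_{i+1}. Decrypting the received ciphertext:
P[0]: E(K, 0b10111001) = 0b01010010; 0b00000010 ⊕ 0b01010010 = 0b01010000.
P[1]: E(K, 0b00000010) = 0b10011011; 0b11100011 ⊕ 0b10011011 = 0b01111000.
P[2]: E(K, 0b11100011) = 0b01111100; 0b11011110 ⊕ 0b01111100 = 0b10100010.
P[3]: E(K, 0b11011110) = 0b01110111; 0b10000111 ⊕ 0b01110111 = 0b11110000.
P[4]: E(K, 0b10000111) = 0b00100000; 0b01110010 ⊕ 0b00100000 = 0b01010010.
Blocks that differ from the original plaintext: P[2], P[3].

P[0] = 0b01010000, P[1] = 0b01111000, P[2] = 0b10100010, P[3] = 0b11110000, P[4] = 0b01010010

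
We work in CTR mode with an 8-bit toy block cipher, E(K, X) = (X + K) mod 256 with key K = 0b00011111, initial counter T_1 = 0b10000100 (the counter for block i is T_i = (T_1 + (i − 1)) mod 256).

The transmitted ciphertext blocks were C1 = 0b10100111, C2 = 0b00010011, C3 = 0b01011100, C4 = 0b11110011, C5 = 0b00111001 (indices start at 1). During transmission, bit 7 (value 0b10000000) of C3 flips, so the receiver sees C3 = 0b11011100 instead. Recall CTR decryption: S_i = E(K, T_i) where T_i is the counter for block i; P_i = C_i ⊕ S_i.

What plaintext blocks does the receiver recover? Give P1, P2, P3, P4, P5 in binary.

Only C3 changed, to 0b11011100. In CTR, a change in C_i flips the same bit in P_i only; the keystream is unaffected. Decrypting the received ciphertext:
P1: T = 0b10000100, S = E(K, T) = 0b10100011; 0b10100111 ⊕ 0b10100011 = 0b00000100.
P2: T = 0b10000101, S = E(K, T) = 0b10100100; 0b00010011 ⊕ 0b10100100 = 0b10110111.
P3: T = 0b10000110, S = E(K, T) = 0b10100101; 0b11011100 ⊕ 0b10100101 = 0b01111001.
P4: T = 0b10000111, S = E(K, T) = 0b10100110; 0b11110011 ⊕ 0b10100110 = 0b01010101.
P5: T = 0b10001000, S = E(K, T) = 0b10100111; 0b00111001 ⊕ 0b10100111 = 0b10011110.
Blocks that differ from the original plaintext: P3.

P1 = 0b00000100, P2 = 0b10110111, P3 = 0b01111001, P4 = 0b01010101, P5 = 0b10011110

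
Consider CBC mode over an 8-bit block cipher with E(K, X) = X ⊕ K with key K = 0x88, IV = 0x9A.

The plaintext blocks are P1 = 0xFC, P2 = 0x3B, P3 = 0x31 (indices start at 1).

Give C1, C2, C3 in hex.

C1 = 0xEE, C2 = 0x5D, C3 = 0xE4

CBC encryption: C_i = E(K, P_i ⊕ C_{i−1}), with C_{0} = IV.
C1: P1 ⊕ 0x9A = 0x66; E(K, 0x66) = 0xEE.
C2: P2 ⊕ 0xEE = 0xD5; E(K, 0xD5) = 0x5D.
C3: P3 ⊕ 0x5D = 0x6C; E(K, 0x6C) = 0xE4.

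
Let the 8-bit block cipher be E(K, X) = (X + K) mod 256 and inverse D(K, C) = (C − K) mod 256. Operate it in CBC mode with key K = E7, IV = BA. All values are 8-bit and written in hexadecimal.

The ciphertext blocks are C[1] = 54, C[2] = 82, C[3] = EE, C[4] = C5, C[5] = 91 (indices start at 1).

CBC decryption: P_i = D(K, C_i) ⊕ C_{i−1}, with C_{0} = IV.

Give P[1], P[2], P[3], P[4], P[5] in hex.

P[1] = D7, P[2] = CF, P[3] = 85, P[4] = 30, P[5] = 6F

P[1]: D(K, 54) = 6D; 6D ⊕ BA = D7.
P[2]: D(K, 82) = 9B; 9B ⊕ 54 = CF.
P[3]: D(K, EE) = 07; 07 ⊕ 82 = 85.
P[4]: D(K, C5) = DE; DE ⊕ EE = 30.
P[5]: D(K, 91) = AA; AA ⊕ C5 = 6F.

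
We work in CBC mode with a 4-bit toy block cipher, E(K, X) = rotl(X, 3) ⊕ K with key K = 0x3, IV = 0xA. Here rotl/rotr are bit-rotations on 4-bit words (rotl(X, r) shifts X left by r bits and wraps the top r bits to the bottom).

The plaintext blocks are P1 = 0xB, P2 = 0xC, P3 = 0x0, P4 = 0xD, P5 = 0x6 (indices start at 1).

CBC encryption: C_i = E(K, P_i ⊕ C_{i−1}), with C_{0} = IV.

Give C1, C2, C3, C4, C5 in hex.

C1 = 0xB, C2 = 0x8, C3 = 0x7, C4 = 0x6, C5 = 0x3

C1: P1 ⊕ 0xA = 0x1; E(K, 0x1) = 0xB.
C2: P2 ⊕ 0xB = 0x7; E(K, 0x7) = 0x8.
C3: P3 ⊕ 0x8 = 0x8; E(K, 0x8) = 0x7.
C4: P4 ⊕ 0x7 = 0xA; E(K, 0xA) = 0x6.
C5: P5 ⊕ 0x6 = 0x0; E(K, 0x0) = 0x3.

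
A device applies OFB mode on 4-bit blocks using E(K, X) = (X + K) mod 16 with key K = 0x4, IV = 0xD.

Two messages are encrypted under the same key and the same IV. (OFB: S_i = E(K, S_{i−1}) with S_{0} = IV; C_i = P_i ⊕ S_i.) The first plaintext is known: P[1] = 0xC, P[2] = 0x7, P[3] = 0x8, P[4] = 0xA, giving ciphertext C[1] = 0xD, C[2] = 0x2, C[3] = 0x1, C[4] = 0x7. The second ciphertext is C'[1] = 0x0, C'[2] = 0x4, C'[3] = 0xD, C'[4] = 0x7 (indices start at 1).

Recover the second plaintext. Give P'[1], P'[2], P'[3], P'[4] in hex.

In OFB with a reused IV, both messages share the same keystream S_i, so C_i ⊕ C'_i = P_i ⊕ P'_i and thus P'_i = P_i ⊕ C_i ⊕ C'_i.
P'[1]: 0xC ⊕ 0xD ⊕ 0x0 = 0x1.
P'[2]: 0x7 ⊕ 0x2 ⊕ 0x4 = 0x1.
P'[3]: 0x8 ⊕ 0x1 ⊕ 0xD = 0x4.
P'[4]: 0xA ⊕ 0x7 ⊕ 0x7 = 0xA.

P'[1] = 0x1, P'[2] = 0x1, P'[3] = 0x4, P'[4] = 0xA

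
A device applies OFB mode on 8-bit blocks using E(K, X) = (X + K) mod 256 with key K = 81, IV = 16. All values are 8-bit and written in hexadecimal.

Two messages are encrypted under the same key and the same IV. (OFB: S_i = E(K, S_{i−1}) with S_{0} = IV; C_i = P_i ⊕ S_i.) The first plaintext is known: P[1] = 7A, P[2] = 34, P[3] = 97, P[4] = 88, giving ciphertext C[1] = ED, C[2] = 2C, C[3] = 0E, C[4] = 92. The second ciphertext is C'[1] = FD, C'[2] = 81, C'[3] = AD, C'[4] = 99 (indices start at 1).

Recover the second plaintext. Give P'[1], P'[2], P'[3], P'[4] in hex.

P'[1] = 6A, P'[2] = 99, P'[3] = 34, P'[4] = 83

In OFB with a reused IV, both messages share the same keystream S_i, so C_i ⊕ C'_i = P_i ⊕ P'_i and thus P'_i = P_i ⊕ C_i ⊕ C'_i.
P'[1]: 7A ⊕ ED ⊕ FD = 6A.
P'[2]: 34 ⊕ 2C ⊕ 81 = 99.
P'[3]: 97 ⊕ 0E ⊕ AD = 34.
P'[4]: 88 ⊕ 92 ⊕ 99 = 83.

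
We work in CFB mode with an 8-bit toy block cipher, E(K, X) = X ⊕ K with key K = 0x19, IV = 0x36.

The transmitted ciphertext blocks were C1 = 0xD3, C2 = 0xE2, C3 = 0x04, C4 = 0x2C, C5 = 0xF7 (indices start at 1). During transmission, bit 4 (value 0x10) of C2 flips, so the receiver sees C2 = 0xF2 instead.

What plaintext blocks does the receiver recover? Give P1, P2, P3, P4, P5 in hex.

P1 = 0xFC, P2 = 0x38, P3 = 0xEF, P4 = 0x31, P5 = 0xC2

CFB decryption: P_i = C_i ⊕ E(K, C_{i−1}), with C_{0} = IV.
Only C2 changed, to 0xF2. In CFB, a change in C_i flips the same bit in P_i and garbles P_{i+1}. Decrypting the received ciphertext:
P1: E(K, 0x36) = 0x2F; 0xD3 ⊕ 0x2F = 0xFC.
P2: E(K, 0xD3) = 0xCA; 0xF2 ⊕ 0xCA = 0x38.
P3: E(K, 0xF2) = 0xEB; 0x04 ⊕ 0xEB = 0xEF.
P4: E(K, 0x04) = 0x1D; 0x2C ⊕ 0x1D = 0x31.
P5: E(K, 0x2C) = 0x35; 0xF7 ⊕ 0x35 = 0xC2.
Blocks that differ from the original plaintext: P2, P3.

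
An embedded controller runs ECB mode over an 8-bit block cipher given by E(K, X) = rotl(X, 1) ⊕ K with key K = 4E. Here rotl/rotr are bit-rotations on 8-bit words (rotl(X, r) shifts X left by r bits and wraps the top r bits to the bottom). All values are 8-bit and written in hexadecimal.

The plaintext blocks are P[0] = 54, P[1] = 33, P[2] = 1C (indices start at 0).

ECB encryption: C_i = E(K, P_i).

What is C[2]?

C[2] = 76

C[2]: E(K, 1C) = 76.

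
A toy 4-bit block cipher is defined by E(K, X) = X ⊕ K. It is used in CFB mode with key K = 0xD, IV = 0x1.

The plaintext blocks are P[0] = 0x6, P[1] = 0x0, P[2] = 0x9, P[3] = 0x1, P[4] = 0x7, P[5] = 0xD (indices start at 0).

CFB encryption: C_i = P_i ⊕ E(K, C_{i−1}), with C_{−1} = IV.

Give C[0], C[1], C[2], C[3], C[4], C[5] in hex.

C[0] = 0xA, C[1] = 0x7, C[2] = 0x3, C[3] = 0xF, C[4] = 0x5, C[5] = 0x5

C[0]: E(K, 0x1) = 0xC; 0x6 ⊕ 0xC = 0xA.
C[1]: E(K, 0xA) = 0x7; 0x0 ⊕ 0x7 = 0x7.
C[2]: E(K, 0x7) = 0xA; 0x9 ⊕ 0xA = 0x3.
C[3]: E(K, 0x3) = 0xE; 0x1 ⊕ 0xE = 0xF.
C[4]: E(K, 0xF) = 0x2; 0x7 ⊕ 0x2 = 0x5.
C[5]: E(K, 0x5) = 0x8; 0xD ⊕ 0x8 = 0x5.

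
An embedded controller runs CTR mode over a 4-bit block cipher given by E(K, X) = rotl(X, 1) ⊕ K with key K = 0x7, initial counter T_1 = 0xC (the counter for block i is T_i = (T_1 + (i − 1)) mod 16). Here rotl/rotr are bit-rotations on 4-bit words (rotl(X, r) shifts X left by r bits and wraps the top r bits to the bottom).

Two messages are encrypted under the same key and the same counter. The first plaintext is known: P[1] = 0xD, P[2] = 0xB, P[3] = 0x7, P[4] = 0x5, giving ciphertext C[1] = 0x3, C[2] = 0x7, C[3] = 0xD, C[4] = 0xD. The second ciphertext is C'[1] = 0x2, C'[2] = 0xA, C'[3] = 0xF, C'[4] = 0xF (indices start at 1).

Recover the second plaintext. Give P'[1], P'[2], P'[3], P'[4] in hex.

In CTR with a reused counter, both messages share the same keystream S_i, so C_i ⊕ C'_i = P_i ⊕ P'_i and thus P'_i = P_i ⊕ C_i ⊕ C'_i.
P'[1]: 0xD ⊕ 0x3 ⊕ 0x2 = 0xC.
P'[2]: 0xB ⊕ 0x7 ⊕ 0xA = 0x6.
P'[3]: 0x7 ⊕ 0xD ⊕ 0xF = 0x5.
P'[4]: 0x5 ⊕ 0xD ⊕ 0xF = 0x7.

P'[1] = 0xC, P'[2] = 0x6, P'[3] = 0x5, P'[4] = 0x7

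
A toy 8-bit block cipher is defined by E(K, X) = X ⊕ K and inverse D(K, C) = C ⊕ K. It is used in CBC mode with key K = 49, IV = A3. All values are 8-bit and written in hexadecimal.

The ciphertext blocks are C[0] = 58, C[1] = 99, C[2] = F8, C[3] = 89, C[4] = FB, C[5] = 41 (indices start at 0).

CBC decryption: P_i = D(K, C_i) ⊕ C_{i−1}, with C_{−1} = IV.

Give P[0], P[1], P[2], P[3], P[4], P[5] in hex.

P[0] = B2, P[1] = 88, P[2] = 28, P[3] = 38, P[4] = 3B, P[5] = F3

P[0]: D(K, 58) = 11; 11 ⊕ A3 = B2.
P[1]: D(K, 99) = D0; D0 ⊕ 58 = 88.
P[2]: D(K, F8) = B1; B1 ⊕ 99 = 28.
P[3]: D(K, 89) = C0; C0 ⊕ F8 = 38.
P[4]: D(K, FB) = B2; B2 ⊕ 89 = 3B.
P[5]: D(K, 41) = 08; 08 ⊕ FB = F3.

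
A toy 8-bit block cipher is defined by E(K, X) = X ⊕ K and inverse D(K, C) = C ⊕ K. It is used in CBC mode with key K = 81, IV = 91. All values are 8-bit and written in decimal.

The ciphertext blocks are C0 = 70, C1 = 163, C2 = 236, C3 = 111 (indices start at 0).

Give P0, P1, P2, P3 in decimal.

P0 = 76, P1 = 180, P2 = 30, P3 = 210

CBC decryption: P_i = D(K, C_i) ⊕ C_{i−1}, with C_{−1} = IV.
P0: D(K, 70) = 23; 23 ⊕ 91 = 76.
P1: D(K, 163) = 242; 242 ⊕ 70 = 180.
P2: D(K, 236) = 189; 189 ⊕ 163 = 30.
P3: D(K, 111) = 62; 62 ⊕ 236 = 210.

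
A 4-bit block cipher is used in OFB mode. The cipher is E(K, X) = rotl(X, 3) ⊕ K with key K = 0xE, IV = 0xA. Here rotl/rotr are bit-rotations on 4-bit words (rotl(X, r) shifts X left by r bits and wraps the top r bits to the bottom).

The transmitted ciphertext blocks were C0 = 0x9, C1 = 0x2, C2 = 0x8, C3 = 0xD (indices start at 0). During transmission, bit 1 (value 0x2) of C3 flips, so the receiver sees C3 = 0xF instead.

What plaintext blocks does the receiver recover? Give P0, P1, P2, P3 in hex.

OFB decryption: S_i = E(K, S_{i−1}) with S_{−1} = IV; P_i = C_i ⊕ S_i.
Only C3 changed, to 0xF. In OFB, a change in C_i flips the same bit in P_i only; the keystream is unaffected. Decrypting the received ciphertext:
P0: S = E(K, 0xA) = 0xB; 0x9 ⊕ 0xB = 0x2.
P1: S = E(K, 0xB) = 0x3; 0x2 ⊕ 0x3 = 0x1.
P2: S = E(K, 0x3) = 0x7; 0x8 ⊕ 0x7 = 0xF.
P3: S = E(K, 0x7) = 0x5; 0xF ⊕ 0x5 = 0xA.
Blocks that differ from the original plaintext: P3.

P0 = 0x2, P1 = 0x1, P2 = 0xF, P3 = 0xA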